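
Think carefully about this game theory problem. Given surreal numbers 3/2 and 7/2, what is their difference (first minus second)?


x = 3/2, y = 7/2
Converting to common denominator: 2
x = 3/2, y = 7/2
x - y = 3/2 - 7/2 = -2

-2


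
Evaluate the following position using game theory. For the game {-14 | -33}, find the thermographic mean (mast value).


Game = {-14 | -33}, a switch {a | b} with numbers a > b.
Its thermograph has left wall a - t and right wall b + t, which meet at t = (a - b)/2, where both equal (a + b)/2. So the mast (mean value) is at (a + b)/2.
Mean = (-14 + (-33))/2 = -47/2 = -47/2

-47/2


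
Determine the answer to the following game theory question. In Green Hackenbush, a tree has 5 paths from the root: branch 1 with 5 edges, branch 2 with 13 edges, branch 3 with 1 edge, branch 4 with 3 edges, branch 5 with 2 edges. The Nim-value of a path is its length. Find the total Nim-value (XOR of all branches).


The tree has 5 branches from the ground vertex.
In Green Hackenbush, the Nim-value of a simple path of length k is k.
Branch 1: length 5, Nim-value = 5
Branch 2: length 13, Nim-value = 13
Branch 3: length 1, Nim-value = 1
Branch 4: length 3, Nim-value = 3
Branch 5: length 2, Nim-value = 2
Total Nim-value = XOR of all branch values:
0 XOR 5 = 5
5 XOR 13 = 8
8 XOR 1 = 9
9 XOR 3 = 10
10 XOR 2 = 8
Nim-value of the tree = 8

8


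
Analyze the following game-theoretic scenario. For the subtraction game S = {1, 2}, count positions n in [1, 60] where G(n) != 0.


Subtraction set S = {1, 2}, so G(n) = n mod 3.
G(n) = 0 when n is a multiple of 3.
Multiples of 3 in [1, 60]: 20
N-positions (nonzero Grundy) = 60 - 20 = 40

40


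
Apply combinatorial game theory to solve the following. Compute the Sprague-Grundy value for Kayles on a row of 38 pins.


Kayles: a move removes 1 or 2 adjacent pins from a contiguous row.
Removing pins from a row of k leaves two independent rows (a, b) with a + b = k - 1 (one pin) or a + b = k - 2 (two pins); an end removal gives a = 0.
By Sprague-Grundy, G(k) = mex{ G(a) XOR G(b) } over all these splits. G(0) = 0.
G(1): splits (0,0):0^0=0 -> mex({0}) = 1
G(2): splits (0,1):0^1=1 (0,0):0^0=0 -> mex({0, 1}) = 2
G(3): splits (0,2):0^2=2 (1,1):1^1=0 (0,1):0^1=1 -> mex({0, 1, 2}) = 3
G(4): splits (0,3):0^3=3 (1,2):1^2=3 (0,2):0^2=2 (1,1):1^1=0 -> mex({0, 2, 3}) = 1
G(5): splits (0,4):0^1=1 (1,3):1^3=2 (2,2):2^2=0 (0,3):0^3=3 (1,2):1^2=3 -> mex({0, 1, 2, 3}) = 4
G(6) = mex({0, 1, 2, 4}) = 3
G(7) = mex({0, 1, 3, 4, 5}) = 2
G(8) = mex({0, 2, 3, 5, 6}) = 1
G(9) = mex({0, 1, 2, 3, 6, 7}) = 4
G(10) = mex({0, 1, 3, 4, 5, 7}) = 2
G(11) = mex({0, 1, 2, 3, 4, 5}) = 6
G(12) = mex({0, 1, 2, 3, 5, 6, 7}) = 4
G(13) = mex({0, 2, 3, 4, 6, 7}) = 1
G(14) = mex({0, 1, 4, 5, 6, 7}) = 2
G(15) = mex({0, 1, 2, 3, 4, 5, 6}) = 7
G(16) = mex({0, 2, 3, 5, 6, 7}) = 1
G(17) = mex({0, 1, 2, 3, 5, 6, 7}) = 4
G(18) = mex({0, 1, 2, 4, 5, 6}) = 3
G(19) = mex({0, 1, 3, 4, 5, 7}) = 2
G(20) = mex({0, 2, 3, 4, 5, 6, 7}) = 1
G(21) = mex({0, 1, 2, 3, 5, 6, 7}) = 4
G(22) = mex({0, 1, 2, 3, 4, 5, 7}) = 6
G(23) = mex({0, 1, 2, 3, 4, 5, 6}) = 7
G(24) = mex({0, 1, 2, 3, 5, 6, 7}) = 4
G(25) = mex({0, 2, 3, 4, 6, 7}) = 1
G(26) = mex({0, 1, 3, 4, 5, 6, 7}) = 2
G(27) = mex({0, 1, 2, 3, 4, 5, 6, 7}) = 8
G(28) = mex({0, 1, 2, 3, 4, 6, 7, 8}) = 5
G(29) = mex({0, 1, 2, 3, 5, 6, 7, 8, 9}) = 4
G(30) = mex({0, 1, 2, 3, 4, 5, 6, 9, 10}) = 7
G(31) = mex({0, 1, 3, 4, 5, 7, 10, 11}) = 2
G(32) = mex({0, 2, 3, 4, 5, 6, 7, 9, 11}) = 1
G(33) = mex({0, 1, 2, 3, 4, 5, 6, 7, 9, 12}) = 8
G(34) = mex({0, 1, 2, 3, 4, 5, 7, 8, 11, 12}) = 6
G(35) = mex({0, 1, 2, 3, 4, 5, 6, 8, 9, 10, 11}) = 7
G(36) = mex({0, 1, 2, 3, 5, 6, 7, 9, 10}) = 4
G(37) = mex({0, 2, 3, 4, 6, 7, 9, 10, 11, 12}) = 1
G(38) = mex({0, 1, 3, 4, 5, 6, 7, 9, 10, 11, 12}) = 2
Therefore G(38) = 2.

2


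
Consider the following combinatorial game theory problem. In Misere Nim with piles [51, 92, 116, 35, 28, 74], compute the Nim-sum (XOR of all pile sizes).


We need the XOR (exclusive or) of all pile sizes.
After XOR-ing pile 1 (size 51): 0 XOR 51 = 51
After XOR-ing pile 2 (size 92): 51 XOR 92 = 111
After XOR-ing pile 3 (size 116): 111 XOR 116 = 27
After XOR-ing pile 4 (size 35): 27 XOR 35 = 56
After XOR-ing pile 5 (size 28): 56 XOR 28 = 36
After XOR-ing pile 6 (size 74): 36 XOR 74 = 110
The Nim-value of this position is 110.

110


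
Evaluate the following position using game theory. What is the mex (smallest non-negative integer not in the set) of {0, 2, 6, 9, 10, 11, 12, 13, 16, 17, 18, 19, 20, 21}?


Set = {0, 2, 6, 9, 10, 11, 12, 13, 16, 17, 18, 19, 20, 21}
0 is in the set.
1 is NOT in the set. This is the mex.
mex = 1

1


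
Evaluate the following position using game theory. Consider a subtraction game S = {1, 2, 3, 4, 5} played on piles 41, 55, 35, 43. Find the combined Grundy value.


Subtraction set: {1, 2, 3, 4, 5}
For this subtraction set, G(n) = n mod 6 (period = max + 1 = 6).
Pile 1 (size 41): G(41) = 41 mod 6 = 5
Pile 2 (size 55): G(55) = 55 mod 6 = 1
Pile 3 (size 35): G(35) = 35 mod 6 = 5
Pile 4 (size 43): G(43) = 43 mod 6 = 1
Total Grundy value = XOR of all: 5 XOR 1 XOR 5 XOR 1 = 0

0


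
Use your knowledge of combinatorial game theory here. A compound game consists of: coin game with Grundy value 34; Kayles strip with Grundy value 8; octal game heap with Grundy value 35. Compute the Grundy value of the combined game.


By the Sprague-Grundy theorem, the Grundy value of a sum of games is the XOR of individual Grundy values.
coin game: Grundy value = 34. Running XOR: 0 XOR 34 = 34
Kayles strip: Grundy value = 8. Running XOR: 34 XOR 8 = 42
octal game heap: Grundy value = 35. Running XOR: 42 XOR 35 = 9
The combined Grundy value is 9.

9


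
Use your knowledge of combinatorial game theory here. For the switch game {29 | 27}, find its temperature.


The game is {29 | 27}, a switch {a | b} with numbers a > b.
Cooling {a | b} by t gives {a - t | b + t}, which stops being hot when a - t = b + t, i.e. at t = (a - b)/2. So the temperature of a switch is (a - b)/2.
Temperature = (Left option - Right option) / 2
= (29 - (27)) / 2
= 2 / 2
= 1

1


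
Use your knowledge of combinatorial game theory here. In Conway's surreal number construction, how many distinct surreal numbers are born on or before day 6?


Day 0: {|} = 0 is born. Count = 1.
Day n: the number of surreal numbers born by day n is 2^(n+1) - 1.
By day 0: 2^1 - 1 = 1
By day 1: 2^2 - 1 = 3
By day 2: 2^3 - 1 = 7
By day 3: 2^4 - 1 = 15
By day 4: 2^5 - 1 = 31
By day 5: 2^6 - 1 = 63
By day 6: 2^7 - 1 = 127
By day 6: 127 surreal numbers.

127


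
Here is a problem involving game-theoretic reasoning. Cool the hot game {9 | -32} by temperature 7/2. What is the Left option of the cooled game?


Original game: {9 | -32} (a switch {a | b} with a > b).
Cooling by t (for t below the temperature (a - b)/2 = 41/2) taxes each move by t: {a | b} cooled by t is {a - t | b + t}.
Cooling amount: t = 7/2
Cooled Left option: 9 - 7/2 = 11/2
Cooled Right option: -32 + 7/2 = -57/2
Cooled game: {11/2 | -57/2}
Left option = 11/2

11/2


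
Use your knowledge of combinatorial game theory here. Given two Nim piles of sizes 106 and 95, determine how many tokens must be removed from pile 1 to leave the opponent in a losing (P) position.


Piles: 106 and 95
Current XOR: 106 XOR 95 = 53 (non-zero, so this is an N-position).
To make the XOR zero, we need to find a move that balances the piles.
For pile 1 (size 106): target = 106 XOR 53 = 95
We reduce pile 1 from 106 to 95.
Tokens removed: 106 - 95 = 11
Verification: 95 XOR 95 = 0

11


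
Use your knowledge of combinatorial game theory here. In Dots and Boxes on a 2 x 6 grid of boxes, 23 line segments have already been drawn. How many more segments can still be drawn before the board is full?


Grid: 2 x 6 boxes, i.e. 3 rows and 7 columns of dots.
Horizontal edges: (rows + 1) * cols = 3 * 6 = 18
Vertical edges: rows * (cols + 1) = 2 * 7 = 14
Total edges: 18 + 14 = 32
Edges drawn: 23
Remaining: 32 - 23 = 9

9


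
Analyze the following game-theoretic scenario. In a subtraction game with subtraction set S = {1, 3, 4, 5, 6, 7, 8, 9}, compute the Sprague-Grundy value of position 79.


The subtraction set is S = {1, 3, 4, 5, 6, 7, 8, 9}.
G(k) = mex{ G(k - s) : s in S, s <= k }. We compute iteratively: G(0) = 0.
G(1) = mex({0}) = 1
G(2) = mex({1}) = 0
G(3) = mex({0}) = 1
G(4) = mex({0, 1}) = 2
G(5) = mex({0, 1, 2}) = 3
G(6) = mex({0, 1, 3}) = 2
G(7) = mex({0, 1, 2}) = 3
G(8) = mex({0, 1, 2, 3}) = 4
G(9) = mex({0, 1, 2, 3, 4}) = 5
G(10) = mex({0, 1, 2, 3, 5}) = 4
G(11) = mex({0, 1, 2, 3, 4}) = 5
G(12) = mex({1, 2, 3, 4, 5}) = 0
G(13) = mex({0, 2, 3, 4, 5}) = 1
G(14) = mex({1, 2, 3, 4, 5}) = 0
G(15) = mex({0, 2, 3, 4, 5}) = 1
G(16) = mex({0, 1, 3, 4, 5}) = 2
G(17) = mex({0, 1, 2, 4, 5}) = 3
G(18) = mex({0, 1, 3, 4, 5}) = 2
G(19) = mex({0, 1, 2, 4, 5}) = 3
G(20) = mex({0, 1, 2, 3, 5}) = 4
Observe that G(12)..G(20) = 0, 1, 0, 1, 2, 3, 2, 3, 4 repeats G(0)..G(8) = 0, 1, 0, 1, 2, 3, 2, 3, 4.
For k >= max(S) = 9, G(k) is determined by the previous 9 values G(k-9)..G(k-1); a window of 9 consecutive values has recurred shifted by 12, so by induction G(k + 12) = G(k) for all k >= 0: the sequence is periodic from the start with period 12.
One period: G(0..11) = 0, 1, 0, 1, 2, 3, 2, 3, 4, 5, 4, 5.
79 mod 12 = 7, so G(79) = G(7) = 3.

3


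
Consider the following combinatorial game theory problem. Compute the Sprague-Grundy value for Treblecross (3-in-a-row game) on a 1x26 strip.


Treblecross: place X on empty cells; 3-in-a-row wins.
Playing within two cells of an existing X lets the opponent win at once, so sensible play treats the cells i-2..i+2 around each X as dead. The player left with no safe cell loses, so this is a normal-play take-away game on strips of safe cells.
Placing X at cell i (0-indexed) of a strip of k safe cells leaves independent strips of sizes max(0, i-2) and max(0, k-i-3). Hence G(k) = mex{ G(max(0,i-2)) XOR G(max(0,k-i-3)) : 0 <= i < k }, with G(0) = 0.
G(1): splits (0,0):0^0=0 -> mex({0}) = 1
G(2): splits (0,0):0^0=0 -> mex({0}) = 1
G(3): splits (0,0):0^0=0 -> mex({0}) = 1
G(4): splits (0,1):0^1=1 (0,0):0^0=0 -> mex({0, 1}) = 2
G(5): splits (0,2):0^1=1 (0,1):0^1=1 (0,0):0^0=0 -> mex({0, 1}) = 2
G(6) = mex({1}) = 0
G(7) = mex({0, 1, 2}) = 3
G(8) = mex({0, 1, 2}) = 3
G(9) = mex({0, 2}) = 1
G(10) = mex({0, 2, 3}) = 1
G(11) = mex({0, 3}) = 1
G(12) = mex({1, 3}) = 0
G(13) = mex({0, 1, 2, 3}) = 4
G(14) = mex({0, 1, 2}) = 3
G(15) = mex({0, 1, 2}) = 3
G(16) = mex({0, 1, 2, 4}) = 3
G(17) = mex({0, 1, 3, 4}) = 2
G(18) = mex({0, 1, 3, 4}) = 2
G(19) = mex({0, 1, 3, 5}) = 2
G(20) = mex({0, 1, 2, 3, 5}) = 4
G(21) = mex({0, 1, 2, 3, 5}) = 4
G(22) = mex({1, 2, 6}) = 0
G(23) = mex({0, 1, 2, 3, 4, 6}) = 5
G(24) = mex({0, 1, 2, 3, 4}) = 5
G(25) = mex({0, 1, 3, 4, 7}) = 2
G(26) = mex({0, 1, 3, 4, 5, 7}) = 2
Therefore G(26) = 2.

2


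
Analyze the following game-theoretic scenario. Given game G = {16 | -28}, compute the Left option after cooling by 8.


Original game: {16 | -28} (a switch {a | b} with a > b).
Cooling by t (for t below the temperature (a - b)/2 = 22) taxes each move by t: {a | b} cooled by t is {a - t | b + t}.
Cooling amount: t = 8
Cooled Left option: 16 - 8 = 8
Cooled Right option: -28 + 8 = -20
Cooled game: {8 | -20}
Left option = 8

8


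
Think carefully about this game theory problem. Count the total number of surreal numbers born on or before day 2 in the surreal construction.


Day 0: {|} = 0 is born. Count = 1.
Day n: the number of surreal numbers born by day n is 2^(n+1) - 1.
By day 0: 2^1 - 1 = 1
By day 1: 2^2 - 1 = 3
By day 2: 2^3 - 1 = 7
By day 2: 7 surreal numbers.

7


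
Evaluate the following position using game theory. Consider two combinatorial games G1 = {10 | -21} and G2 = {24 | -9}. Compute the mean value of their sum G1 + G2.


G1 = {10 | -21}, G2 = {24 | -9}
Each is a switch {a | b} with numbers a > b; its mean value is (a + b)/2, and mean value is additive over game sums: m(G1 + G2) = m(G1) + m(G2).
Mean of G1 = (10 + (-21))/2 = -11/2 = -11/2
Mean of G2 = (24 + (-9))/2 = 15/2 = 15/2
Mean of G1 + G2 = -11/2 + 15/2 = 2

2


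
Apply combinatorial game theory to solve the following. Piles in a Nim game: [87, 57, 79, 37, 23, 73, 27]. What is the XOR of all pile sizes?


We need the XOR (exclusive or) of all pile sizes.
After XOR-ing pile 1 (size 87): 0 XOR 87 = 87
After XOR-ing pile 2 (size 57): 87 XOR 57 = 110
After XOR-ing pile 3 (size 79): 110 XOR 79 = 33
After XOR-ing pile 4 (size 37): 33 XOR 37 = 4
After XOR-ing pile 5 (size 23): 4 XOR 23 = 19
After XOR-ing pile 6 (size 73): 19 XOR 73 = 90
After XOR-ing pile 7 (size 27): 90 XOR 27 = 65
The Nim-value of this position is 65.

65


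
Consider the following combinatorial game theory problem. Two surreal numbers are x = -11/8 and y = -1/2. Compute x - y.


x = -11/8, y = -1/2
Converting to common denominator: 8
x = -11/8, y = -4/8
x - y = -11/8 - -1/2 = -7/8

-7/8


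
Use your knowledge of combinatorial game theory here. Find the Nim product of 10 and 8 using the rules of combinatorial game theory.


Nim multiplication is bilinear over XOR: (u XOR v) * w = (u*w) XOR (v*w).
So we split each operand into its bit components and XOR the pairwise Nim products.
10 = 2 + 8 (as XOR of powers of 2).
8 = 8 (as XOR of powers of 2).
Using the standard Nim-product table on single bits:
  2*2 = 3,   2*4 = 8,   2*8 = 12,
  4*4 = 6,   4*8 = 11,  8*8 = 13,
and  1*x = x (identity), k*l = l*k (commutative).
Pairwise Nim products:
  2 * 8 = 12
  8 * 8 = 13
XOR them: 12 XOR 13 = 1.
Result: 10 * 8 = 1 (in Nim).

1


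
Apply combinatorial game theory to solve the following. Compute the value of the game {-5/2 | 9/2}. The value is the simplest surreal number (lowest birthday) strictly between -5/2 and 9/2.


Left options: {-5/2}, max = -5/2
Right options: {9/2}, min = 9/2
All options are numbers and max(Left) < min(Right), so by the simplicity theorem the value is the simplest (earliest-born) number strictly between -5/2 and 9/2.
Integers -2 through 4 all lie strictly between -5/2 and 9/2.
Among integers, the simplest (lowest birthday = smallest |n|; 0 is born on day 0, +-n on day n) is 0.
No non-integer in the interval can be simpler: if x is a non-integer in the interval, then floor(x) or ceil(x) also lies in the interval (the interval contains an integer), and both are proper prefixes of x's sign expansion, i.e. born earlier. So the game value is 0.
Game value = 0

0


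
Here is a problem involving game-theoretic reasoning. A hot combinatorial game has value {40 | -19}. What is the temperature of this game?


The game is {40 | -19}, a switch {a | b} with numbers a > b.
Cooling {a | b} by t gives {a - t | b + t}, which stops being hot when a - t = b + t, i.e. at t = (a - b)/2. So the temperature of a switch is (a - b)/2.
Temperature = (Left option - Right option) / 2
= (40 - (-19)) / 2
= 59 / 2
= 59/2

59/2


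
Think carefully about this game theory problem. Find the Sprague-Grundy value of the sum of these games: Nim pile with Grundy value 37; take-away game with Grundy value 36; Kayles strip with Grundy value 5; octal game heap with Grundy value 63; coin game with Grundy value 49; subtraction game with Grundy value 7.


By the Sprague-Grundy theorem, the Grundy value of a sum of games is the XOR of individual Grundy values.
Nim pile: Grundy value = 37. Running XOR: 0 XOR 37 = 37
take-away game: Grundy value = 36. Running XOR: 37 XOR 36 = 1
Kayles strip: Grundy value = 5. Running XOR: 1 XOR 5 = 4
octal game heap: Grundy value = 63. Running XOR: 4 XOR 63 = 59
coin game: Grundy value = 49. Running XOR: 59 XOR 49 = 10
subtraction game: Grundy value = 7. Running XOR: 10 XOR 7 = 13
The combined Grundy value is 13.

13


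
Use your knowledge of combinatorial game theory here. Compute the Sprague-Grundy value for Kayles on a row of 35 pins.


Kayles: a move removes 1 or 2 adjacent pins from a contiguous row.
Removing pins from a row of k leaves two independent rows (a, b) with a + b = k - 1 (one pin) or a + b = k - 2 (two pins); an end removal gives a = 0.
By Sprague-Grundy, G(k) = mex{ G(a) XOR G(b) } over all these splits. G(0) = 0.
G(1): splits (0,0):0^0=0 -> mex({0}) = 1
G(2): splits (0,1):0^1=1 (0,0):0^0=0 -> mex({0, 1}) = 2
G(3): splits (0,2):0^2=2 (1,1):1^1=0 (0,1):0^1=1 -> mex({0, 1, 2}) = 3
G(4): splits (0,3):0^3=3 (1,2):1^2=3 (0,2):0^2=2 (1,1):1^1=0 -> mex({0, 2, 3}) = 1
G(5): splits (0,4):0^1=1 (1,3):1^3=2 (2,2):2^2=0 (0,3):0^3=3 (1,2):1^2=3 -> mex({0, 1, 2, 3}) = 4
G(6) = mex({0, 1, 2, 4}) = 3
G(7) = mex({0, 1, 3, 4, 5}) = 2
G(8) = mex({0, 2, 3, 5, 6}) = 1
G(9) = mex({0, 1, 2, 3, 6, 7}) = 4
G(10) = mex({0, 1, 3, 4, 5, 7}) = 2
G(11) = mex({0, 1, 2, 3, 4, 5}) = 6
G(12) = mex({0, 1, 2, 3, 5, 6, 7}) = 4
G(13) = mex({0, 2, 3, 4, 6, 7}) = 1
G(14) = mex({0, 1, 4, 5, 6, 7}) = 2
G(15) = mex({0, 1, 2, 3, 4, 5, 6}) = 7
G(16) = mex({0, 2, 3, 5, 6, 7}) = 1
G(17) = mex({0, 1, 2, 3, 5, 6, 7}) = 4
G(18) = mex({0, 1, 2, 4, 5, 6}) = 3
G(19) = mex({0, 1, 3, 4, 5, 7}) = 2
G(20) = mex({0, 2, 3, 4, 5, 6, 7}) = 1
G(21) = mex({0, 1, 2, 3, 5, 6, 7}) = 4
G(22) = mex({0, 1, 2, 3, 4, 5, 7}) = 6
G(23) = mex({0, 1, 2, 3, 4, 5, 6}) = 7
G(24) = mex({0, 1, 2, 3, 5, 6, 7}) = 4
G(25) = mex({0, 2, 3, 4, 6, 7}) = 1
G(26) = mex({0, 1, 3, 4, 5, 6, 7}) = 2
G(27) = mex({0, 1, 2, 3, 4, 5, 6, 7}) = 8
G(28) = mex({0, 1, 2, 3, 4, 6, 7, 8}) = 5
G(29) = mex({0, 1, 2, 3, 5, 6, 7, 8, 9}) = 4
G(30) = mex({0, 1, 2, 3, 4, 5, 6, 9, 10}) = 7
G(31) = mex({0, 1, 3, 4, 5, 7, 10, 11}) = 2
G(32) = mex({0, 2, 3, 4, 5, 6, 7, 9, 11}) = 1
G(33) = mex({0, 1, 2, 3, 4, 5, 6, 7, 9, 12}) = 8
G(34) = mex({0, 1, 2, 3, 4, 5, 7, 8, 11, 12}) = 6
G(35) = mex({0, 1, 2, 3, 4, 5, 6, 8, 9, 10, 11}) = 7
Therefore G(35) = 7.

7


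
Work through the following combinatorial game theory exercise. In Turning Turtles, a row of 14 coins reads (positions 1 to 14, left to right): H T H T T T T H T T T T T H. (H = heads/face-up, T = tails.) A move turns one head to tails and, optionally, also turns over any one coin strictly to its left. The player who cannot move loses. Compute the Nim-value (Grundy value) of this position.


Coins: H T H T T T T H T T T T T H
Key fact: a single head at position k behaves exactly like a Nim heap of size k (turning it to T and optionally flipping a coin at j < k corresponds to moving the heap from k to j, or to 0), and heads combine as a disjunctive sum (two heads at the same place would cancel, matching j XOR j = 0). So the Nim-value is the XOR of the 1-indexed positions of the heads.
Face-up positions (1-indexed): [1, 3, 8, 14]
XOR 0 with 1: 0 XOR 1 = 1
XOR 1 with 3: 1 XOR 3 = 2
XOR 2 with 8: 2 XOR 8 = 10
XOR 10 with 14: 10 XOR 14 = 4
Nim-value = 4

4


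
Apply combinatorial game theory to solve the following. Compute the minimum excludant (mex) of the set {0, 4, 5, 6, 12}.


Set = {0, 4, 5, 6, 12}
0 is in the set.
1 is NOT in the set. This is the mex.
mex = 1

1


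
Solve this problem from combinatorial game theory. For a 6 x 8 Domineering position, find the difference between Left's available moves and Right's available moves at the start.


Board is 6 x 8 (rows x cols).
Left (vertical) placements: (rows-1) * cols = 5 * 8 = 40
Right (horizontal) placements: rows * (cols-1) = 6 * 7 = 42
Advantage = Left - Right = 40 - 42 = -2

-2


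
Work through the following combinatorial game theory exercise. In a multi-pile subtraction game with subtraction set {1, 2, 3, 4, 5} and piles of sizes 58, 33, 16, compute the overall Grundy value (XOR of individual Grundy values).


Subtraction set: {1, 2, 3, 4, 5}
For this subtraction set, G(n) = n mod 6 (period = max + 1 = 6).
Pile 1 (size 58): G(58) = 58 mod 6 = 4
Pile 2 (size 33): G(33) = 33 mod 6 = 3
Pile 3 (size 16): G(16) = 16 mod 6 = 4
Total Grundy value = XOR of all: 4 XOR 3 XOR 4 = 3

3


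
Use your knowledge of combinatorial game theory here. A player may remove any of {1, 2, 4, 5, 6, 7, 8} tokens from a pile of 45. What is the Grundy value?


The subtraction set is S = {1, 2, 4, 5, 6, 7, 8}.
G(k) = mex{ G(k - s) : s in S, s <= k }. We compute iteratively: G(0) = 0.
G(1) = mex({0}) = 1
G(2) = mex({0, 1}) = 2
G(3) = mex({1, 2}) = 0
G(4) = mex({0, 2}) = 1
G(5) = mex({0, 1}) = 2
G(6) = mex({0, 1, 2}) = 3
G(7) = mex({0, 1, 2, 3}) = 4
G(8) = mex({0, 1, 2, 3, 4}) = 5
G(9) = mex({0, 1, 2, 4, 5}) = 3
G(10) = mex({0, 1, 2, 3, 5}) = 4
G(11) = mex({0, 1, 2, 3, 4}) = 5
G(12) = mex({1, 2, 3, 4, 5}) = 0
G(13) = mex({0, 2, 3, 4, 5}) = 1
G(14) = mex({0, 1, 3, 4, 5}) = 2
G(15) = mex({1, 2, 3, 4, 5}) = 0
G(16) = mex({0, 2, 3, 4, 5}) = 1
G(17) = mex({0, 1, 3, 4, 5}) = 2
G(18) = mex({0, 1, 2, 4, 5}) = 3
G(19) = mex({0, 1, 2, 3, 5}) = 4
Observe that G(12)..G(19) = 0, 1, 2, 0, 1, 2, 3, 4 repeats G(0)..G(7) = 0, 1, 2, 0, 1, 2, 3, 4.
For k >= max(S) = 8, G(k) is determined by the previous 8 values G(k-8)..G(k-1); a window of 8 consecutive values has recurred shifted by 12, so by induction G(k + 12) = G(k) for all k >= 0: the sequence is periodic from the start with period 12.
One period: G(0..11) = 0, 1, 2, 0, 1, 2, 3, 4, 5, 3, 4, 5.
45 mod 12 = 9, so G(45) = G(9) = 3.

3


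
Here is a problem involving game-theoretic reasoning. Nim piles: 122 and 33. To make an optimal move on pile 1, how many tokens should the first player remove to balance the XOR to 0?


Piles: 122 and 33
Current XOR: 122 XOR 33 = 91 (non-zero, so this is an N-position).
To make the XOR zero, we need to find a move that balances the piles.
For pile 1 (size 122): target = 122 XOR 91 = 33
We reduce pile 1 from 122 to 33.
Tokens removed: 122 - 33 = 89
Verification: 33 XOR 33 = 0

89


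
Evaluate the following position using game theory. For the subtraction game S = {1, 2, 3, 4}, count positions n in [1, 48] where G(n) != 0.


Subtraction set S = {1, 2, 3, 4}, so G(n) = n mod 5.
G(n) = 0 when n is a multiple of 5.
Multiples of 5 in [1, 48]: 9
N-positions (nonzero Grundy) = 48 - 9 = 39

39


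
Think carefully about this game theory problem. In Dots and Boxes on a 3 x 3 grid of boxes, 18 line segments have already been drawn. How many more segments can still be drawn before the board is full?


Grid: 3 x 3 boxes, i.e. 4 rows and 4 columns of dots.
Horizontal edges: (rows + 1) * cols = 4 * 3 = 12
Vertical edges: rows * (cols + 1) = 3 * 4 = 12
Total edges: 12 + 12 = 24
Edges drawn: 18
Remaining: 24 - 18 = 6

6


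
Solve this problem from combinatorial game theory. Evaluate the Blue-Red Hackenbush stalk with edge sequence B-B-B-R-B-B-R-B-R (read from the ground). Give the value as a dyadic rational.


Edges (from ground): B-B-B-R-B-B-R-B-R
By Berlekamp's sign-expansion rule, a Blue-Red Hackenbush stalk has the value of the surreal number whose sign sequence is the edge sequence with B -> + and R -> -.
Sign sequence: +++-++-+-
Trace the sign expansion in the surreal number tree, starting from 0:
Edge 1: B (sign +) -> bounds (0, +inf), value = 1
Edge 2: B (sign +) -> bounds (1, +inf), value = 2
Edge 3: B (sign +) -> bounds (2, +inf), value = 3
Edge 4: R (sign -) -> bounds (2, 3), value = 5/2
Edge 5: B (sign +) -> bounds (5/2, 3), value = 11/4
Edge 6: B (sign +) -> bounds (11/4, 3), value = 23/8
Edge 7: R (sign -) -> bounds (11/4, 23/8), value = 45/16
Edge 8: B (sign +) -> bounds (45/16, 23/8), value = 91/32
Edge 9: R (sign -) -> bounds (45/16, 91/32), value = 181/64
Game value = 181/64

181/64


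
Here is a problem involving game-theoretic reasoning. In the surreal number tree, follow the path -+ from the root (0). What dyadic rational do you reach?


Sign expansion: -+
Rule: track bounds (lo, hi), initially (-inf, +inf). On '+', the current value becomes lo and we move to the simplest number in (value, hi): value + 1 if hi = +inf, otherwise the midpoint (value + hi)/2. On '-', the current value becomes hi and we move to value - 1 if lo = -inf, otherwise the midpoint (lo + value)/2.
Start at 0.
Step 1: sign = -, move left. Bounds: (-inf, 0). Value = -1
Step 2: sign = +, move right. Bounds: (-1, 0). Value = -1/2
The surreal number with sign expansion -+ is -1/2.

-1/2


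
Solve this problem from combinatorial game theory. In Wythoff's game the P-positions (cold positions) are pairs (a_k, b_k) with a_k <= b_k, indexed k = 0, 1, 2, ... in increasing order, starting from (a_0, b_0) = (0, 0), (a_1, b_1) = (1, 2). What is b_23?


By Wythoff's theorem, a_k = floor(k * phi) and b_k = floor(k * phi^2) = a_k + k, where phi = (1 + sqrt(5))/2 is the golden ratio.
phi = (1 + sqrt(5))/2 = 1.618034
phi^2 = phi + 1 = 2.618034
k = 23
k * phi^2 = 23 * 2.618034 = 60.214782
b_23 = floor(k * phi^2) = 60 (check: a_23 + k = 37 + 23 = 60)

60


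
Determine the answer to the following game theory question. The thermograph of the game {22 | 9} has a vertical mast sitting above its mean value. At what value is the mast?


Game = {22 | 9}, a switch {a | b} with numbers a > b.
Its thermograph has left wall a - t and right wall b + t, which meet at t = (a - b)/2, where both equal (a + b)/2. So the mast (mean value) is at (a + b)/2.
Mean = (22 + (9))/2 = 31/2 = 31/2

31/2


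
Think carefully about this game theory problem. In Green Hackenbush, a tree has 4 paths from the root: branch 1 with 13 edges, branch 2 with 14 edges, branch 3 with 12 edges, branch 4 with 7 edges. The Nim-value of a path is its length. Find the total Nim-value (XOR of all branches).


The tree has 4 branches from the ground vertex.
In Green Hackenbush, the Nim-value of a simple path of length k is k.
Branch 1: length 13, Nim-value = 13
Branch 2: length 14, Nim-value = 14
Branch 3: length 12, Nim-value = 12
Branch 4: length 7, Nim-value = 7
Total Nim-value = XOR of all branch values:
0 XOR 13 = 13
13 XOR 14 = 3
3 XOR 12 = 15
15 XOR 7 = 8
Nim-value of the tree = 8

8


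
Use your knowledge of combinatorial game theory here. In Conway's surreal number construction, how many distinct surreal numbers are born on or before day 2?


Day 0: {|} = 0 is born. Count = 1.
Day n: the number of surreal numbers born by day n is 2^(n+1) - 1.
By day 0: 2^1 - 1 = 1
By day 1: 2^2 - 1 = 3
By day 2: 2^3 - 1 = 7
By day 2: 7 surreal numbers.

7


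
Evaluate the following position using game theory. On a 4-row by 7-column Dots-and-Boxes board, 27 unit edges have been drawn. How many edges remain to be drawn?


Grid: 4 x 7 boxes, i.e. 5 rows and 8 columns of dots.
Horizontal edges: (rows + 1) * cols = 5 * 7 = 35
Vertical edges: rows * (cols + 1) = 4 * 8 = 32
Total edges: 35 + 32 = 67
Edges drawn: 27
Remaining: 67 - 27 = 40

40


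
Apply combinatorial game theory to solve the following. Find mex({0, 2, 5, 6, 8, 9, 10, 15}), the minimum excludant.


Set = {0, 2, 5, 6, 8, 9, 10, 15}
0 is in the set.
1 is NOT in the set. This is the mex.
mex = 1

1


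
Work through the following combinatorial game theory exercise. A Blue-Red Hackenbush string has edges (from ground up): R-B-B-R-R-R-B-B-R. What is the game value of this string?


Edges (from ground): R-B-B-R-R-R-B-B-R
By Berlekamp's sign-expansion rule, a Blue-Red Hackenbush stalk has the value of the surreal number whose sign sequence is the edge sequence with B -> + and R -> -.
Sign sequence: -++---++-
Trace the sign expansion in the surreal number tree, starting from 0:
Edge 1: R (sign -) -> bounds (-inf, 0), value = -1
Edge 2: B (sign +) -> bounds (-1, 0), value = -1/2
Edge 3: B (sign +) -> bounds (-1/2, 0), value = -1/4
Edge 4: R (sign -) -> bounds (-1/2, -1/4), value = -3/8
Edge 5: R (sign -) -> bounds (-1/2, -3/8), value = -7/16
Edge 6: R (sign -) -> bounds (-1/2, -7/16), value = -15/32
Edge 7: B (sign +) -> bounds (-15/32, -7/16), value = -29/64
Edge 8: B (sign +) -> bounds (-29/64, -7/16), value = -57/128
Edge 9: R (sign -) -> bounds (-29/64, -57/128), value = -115/256
Game value = -115/256

-115/256


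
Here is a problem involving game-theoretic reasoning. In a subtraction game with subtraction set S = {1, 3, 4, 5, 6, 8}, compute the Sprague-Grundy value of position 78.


The subtraction set is S = {1, 3, 4, 5, 6, 8}.
G(k) = mex{ G(k - s) : s in S, s <= k }. We compute iteratively: G(0) = 0.
G(1) = mex({0}) = 1
G(2) = mex({1}) = 0
G(3) = mex({0}) = 1
G(4) = mex({0, 1}) = 2
G(5) = mex({0, 1, 2}) = 3
G(6) = mex({0, 1, 3}) = 2
G(7) = mex({0, 1, 2}) = 3
G(8) = mex({0, 1, 2, 3}) = 4
G(9) = mex({1, 2, 3, 4}) = 0
G(10) = mex({0, 2, 3}) = 1
G(11) = mex({1, 2, 3, 4}) = 0
G(12) = mex({0, 2, 3, 4}) = 1
G(13) = mex({0, 1, 3, 4}) = 2
G(14) = mex({0, 1, 2, 4}) = 3
G(15) = mex({0, 1, 3}) = 2
G(16) = mex({0, 1, 2, 4}) = 3
Observe that G(9)..G(16) = 0, 1, 0, 1, 2, 3, 2, 3 repeats G(0)..G(7) = 0, 1, 0, 1, 2, 3, 2, 3.
For k >= max(S) = 8, G(k) is determined by the previous 8 values G(k-8)..G(k-1); a window of 8 consecutive values has recurred shifted by 9, so by induction G(k + 9) = G(k) for all k >= 0: the sequence is periodic from the start with period 9.
One period: G(0..8) = 0, 1, 0, 1, 2, 3, 2, 3, 4.
78 mod 9 = 6, so G(78) = G(6) = 2.

2


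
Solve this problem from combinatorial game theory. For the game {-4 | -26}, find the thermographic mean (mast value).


Game = {-4 | -26}, a switch {a | b} with numbers a > b.
Its thermograph has left wall a - t and right wall b + t, which meet at t = (a - b)/2, where both equal (a + b)/2. So the mast (mean value) is at (a + b)/2.
Mean = (-4 + (-26))/2 = -30/2 = -15

-15


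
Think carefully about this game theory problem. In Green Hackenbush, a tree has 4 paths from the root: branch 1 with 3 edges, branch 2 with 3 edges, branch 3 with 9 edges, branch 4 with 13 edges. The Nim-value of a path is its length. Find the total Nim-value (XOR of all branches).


The tree has 4 branches from the ground vertex.
In Green Hackenbush, the Nim-value of a simple path of length k is k.
Branch 1: length 3, Nim-value = 3
Branch 2: length 3, Nim-value = 3
Branch 3: length 9, Nim-value = 9
Branch 4: length 13, Nim-value = 13
Total Nim-value = XOR of all branch values:
0 XOR 3 = 3
3 XOR 3 = 0
0 XOR 9 = 9
9 XOR 13 = 4
Nim-value of the tree = 4

4


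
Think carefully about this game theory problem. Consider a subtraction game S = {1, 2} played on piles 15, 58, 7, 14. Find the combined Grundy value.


Subtraction set: {1, 2}
For this subtraction set, G(n) = n mod 3 (period = max + 1 = 3).
Pile 1 (size 15): G(15) = 15 mod 3 = 0
Pile 2 (size 58): G(58) = 58 mod 3 = 1
Pile 3 (size 7): G(7) = 7 mod 3 = 1
Pile 4 (size 14): G(14) = 14 mod 3 = 2
Total Grundy value = XOR of all: 0 XOR 1 XOR 1 XOR 2 = 2

2


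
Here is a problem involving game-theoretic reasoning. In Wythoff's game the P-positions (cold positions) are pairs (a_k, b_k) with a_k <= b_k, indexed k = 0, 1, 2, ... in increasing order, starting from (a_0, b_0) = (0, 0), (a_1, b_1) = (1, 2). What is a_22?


By Wythoff's theorem, a_k = floor(k * phi) and b_k = floor(k * phi^2) = a_k + k, where phi = (1 + sqrt(5))/2 is the golden ratio.
phi = (1 + sqrt(5))/2 = 1.618034
k = 22
k * phi = 22 * 1.618034 = 35.596748
a_22 = floor(k * phi) = 35

35


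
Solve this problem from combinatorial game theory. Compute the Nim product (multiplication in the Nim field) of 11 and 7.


Nim multiplication is bilinear over XOR: (u XOR v) * w = (u*w) XOR (v*w).
So we split each operand into its bit components and XOR the pairwise Nim products.
11 = 1 + 2 + 8 (as XOR of powers of 2).
7 = 1 + 2 + 4 (as XOR of powers of 2).
Using the standard Nim-product table on single bits:
  2*2 = 3,   2*4 = 8,   2*8 = 12,
  4*4 = 6,   4*8 = 11,  8*8 = 13,
and  1*x = x (identity), k*l = l*k (commutative).
Pairwise Nim products:
  1 * 1 = 1
  1 * 2 = 2
  1 * 4 = 4
  2 * 1 = 2
  2 * 2 = 3
  2 * 4 = 8
  8 * 1 = 8
  8 * 2 = 12
  8 * 4 = 11
XOR them: 1 XOR 2 XOR 4 XOR 2 XOR 3 XOR 8 XOR 8 XOR 12 XOR 11 = 1.
Result: 11 * 7 = 1 (in Nim).

1


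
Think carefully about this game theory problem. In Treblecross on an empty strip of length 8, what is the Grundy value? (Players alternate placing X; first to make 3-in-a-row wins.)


Treblecross: place X on empty cells; 3-in-a-row wins.
Playing within two cells of an existing X lets the opponent win at once, so sensible play treats the cells i-2..i+2 around each X as dead. The player left with no safe cell loses, so this is a normal-play take-away game on strips of safe cells.
Placing X at cell i (0-indexed) of a strip of k safe cells leaves independent strips of sizes max(0, i-2) and max(0, k-i-3). Hence G(k) = mex{ G(max(0,i-2)) XOR G(max(0,k-i-3)) : 0 <= i < k }, with G(0) = 0.
G(1): splits (0,0):0^0=0 -> mex({0}) = 1
G(2): splits (0,0):0^0=0 -> mex({0}) = 1
G(3): splits (0,0):0^0=0 -> mex({0}) = 1
G(4): splits (0,1):0^1=1 (0,0):0^0=0 -> mex({0, 1}) = 2
G(5): splits (0,2):0^1=1 (0,1):0^1=1 (0,0):0^0=0 -> mex({0, 1}) = 2
G(6) = mex({1}) = 0
G(7) = mex({0, 1, 2}) = 3
G(8) = mex({0, 1, 2}) = 3
Therefore G(8) = 3.

3


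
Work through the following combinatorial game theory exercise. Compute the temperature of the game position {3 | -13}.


The game is {3 | -13}, a switch {a | b} with numbers a > b.
Cooling {a | b} by t gives {a - t | b + t}, which stops being hot when a - t = b + t, i.e. at t = (a - b)/2. So the temperature of a switch is (a - b)/2.
Temperature = (Left option - Right option) / 2
= (3 - (-13)) / 2
= 16 / 2
= 8

8


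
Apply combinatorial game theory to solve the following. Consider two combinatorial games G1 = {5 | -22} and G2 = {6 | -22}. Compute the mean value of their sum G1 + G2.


G1 = {5 | -22}, G2 = {6 | -22}
Each is a switch {a | b} with numbers a > b; its mean value is (a + b)/2, and mean value is additive over game sums: m(G1 + G2) = m(G1) + m(G2).
Mean of G1 = (5 + (-22))/2 = -17/2 = -17/2
Mean of G2 = (6 + (-22))/2 = -16/2 = -8
Mean of G1 + G2 = -17/2 + -8 = -33/2

-33/2


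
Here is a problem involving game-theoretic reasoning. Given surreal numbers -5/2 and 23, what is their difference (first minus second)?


x = -5/2, y = 23
Converting to common denominator: 2
x = -5/2, y = 46/2
x - y = -5/2 - 23 = -51/2

-51/2


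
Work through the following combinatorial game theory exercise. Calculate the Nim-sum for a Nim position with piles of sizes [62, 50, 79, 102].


We need the XOR (exclusive or) of all pile sizes.
After XOR-ing pile 1 (size 62): 0 XOR 62 = 62
After XOR-ing pile 2 (size 50): 62 XOR 50 = 12
After XOR-ing pile 3 (size 79): 12 XOR 79 = 67
After XOR-ing pile 4 (size 102): 67 XOR 102 = 37
The Nim-value of this position is 37.

37


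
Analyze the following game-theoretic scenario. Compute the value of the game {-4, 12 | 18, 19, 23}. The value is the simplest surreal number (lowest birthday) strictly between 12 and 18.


Left options: {-4, 12}, max = 12
Right options: {18, 19, 23}, min = 18
All options are numbers and max(Left) < min(Right), so by the simplicity theorem the value is the simplest (earliest-born) number strictly between 12 and 18.
Integers 13 through 17 all lie strictly between 12 and 18.
Among integers, the simplest (lowest birthday = smallest |n|; 0 is born on day 0, +-n on day n) is 13.
No non-integer in the interval can be simpler: if x is a non-integer in the interval, then floor(x) or ceil(x) also lies in the interval (the interval contains an integer), and both are proper prefixes of x's sign expansion, i.e. born earlier. So the game value is 13.
Game value = 13

13


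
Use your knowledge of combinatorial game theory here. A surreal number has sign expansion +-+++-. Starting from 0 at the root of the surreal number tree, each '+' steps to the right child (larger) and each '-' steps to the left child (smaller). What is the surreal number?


Sign expansion: +-+++-
Rule: track bounds (lo, hi), initially (-inf, +inf). On '+', the current value becomes lo and we move to the simplest number in (value, hi): value + 1 if hi = +inf, otherwise the midpoint (value + hi)/2. On '-', the current value becomes hi and we move to value - 1 if lo = -inf, otherwise the midpoint (lo + value)/2.
Start at 0.
Step 1: sign = +, move right. Bounds: (0, +inf). Value = 1
Step 2: sign = -, move left. Bounds: (0, 1). Value = 1/2
Step 3: sign = +, move right. Bounds: (1/2, 1). Value = 3/4
Step 4: sign = +, move right. Bounds: (3/4, 1). Value = 7/8
Step 5: sign = +, move right. Bounds: (7/8, 1). Value = 15/16
Step 6: sign = -, move left. Bounds: (7/8, 15/16). Value = 29/32
The surreal number with sign expansion +-+++- is 29/32.

29/32


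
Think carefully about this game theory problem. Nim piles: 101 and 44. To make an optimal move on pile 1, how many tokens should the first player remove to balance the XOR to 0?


Piles: 101 and 44
Current XOR: 101 XOR 44 = 73 (non-zero, so this is an N-position).
To make the XOR zero, we need to find a move that balances the piles.
For pile 1 (size 101): target = 101 XOR 73 = 44
We reduce pile 1 from 101 to 44.
Tokens removed: 101 - 44 = 57
Verification: 44 XOR 44 = 0

57


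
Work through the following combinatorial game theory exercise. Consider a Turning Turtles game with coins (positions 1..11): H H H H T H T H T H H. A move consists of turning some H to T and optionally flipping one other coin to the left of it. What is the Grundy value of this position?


Coins: H H H H T H T H T H H
Key fact: a single head at position k behaves exactly like a Nim heap of size k (turning it to T and optionally flipping a coin at j < k corresponds to moving the heap from k to j, or to 0), and heads combine as a disjunctive sum (two heads at the same place would cancel, matching j XOR j = 0). So the Nim-value is the XOR of the 1-indexed positions of the heads.
Face-up positions (1-indexed): [1, 2, 3, 4, 6, 8, 10, 11]
XOR 0 with 1: 0 XOR 1 = 1
XOR 1 with 2: 1 XOR 2 = 3
XOR 3 with 3: 3 XOR 3 = 0
XOR 0 with 4: 0 XOR 4 = 4
XOR 4 with 6: 4 XOR 6 = 2
XOR 2 with 8: 2 XOR 8 = 10
XOR 10 with 10: 10 XOR 10 = 0
XOR 0 with 11: 0 XOR 11 = 11
Nim-value = 11

11


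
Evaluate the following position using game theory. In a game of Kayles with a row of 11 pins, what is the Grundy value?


Kayles: a move removes 1 or 2 adjacent pins from a contiguous row.
Removing pins from a row of k leaves two independent rows (a, b) with a + b = k - 1 (one pin) or a + b = k - 2 (two pins); an end removal gives a = 0.
By Sprague-Grundy, G(k) = mex{ G(a) XOR G(b) } over all these splits. G(0) = 0.
G(1): splits (0,0):0^0=0 -> mex({0}) = 1
G(2): splits (0,1):0^1=1 (0,0):0^0=0 -> mex({0, 1}) = 2
G(3): splits (0,2):0^2=2 (1,1):1^1=0 (0,1):0^1=1 -> mex({0, 1, 2}) = 3
G(4): splits (0,3):0^3=3 (1,2):1^2=3 (0,2):0^2=2 (1,1):1^1=0 -> mex({0, 2, 3}) = 1
G(5): splits (0,4):0^1=1 (1,3):1^3=2 (2,2):2^2=0 (0,3):0^3=3 (1,2):1^2=3 -> mex({0, 1, 2, 3}) = 4
G(6) = mex({0, 1, 2, 4}) = 3
G(7) = mex({0, 1, 3, 4, 5}) = 2
G(8) = mex({0, 2, 3, 5, 6}) = 1
G(9) = mex({0, 1, 2, 3, 6, 7}) = 4
G(10) = mex({0, 1, 3, 4, 5, 7}) = 2
G(11) = mex({0, 1, 2, 3, 4, 5}) = 6
Therefore G(11) = 6.

6


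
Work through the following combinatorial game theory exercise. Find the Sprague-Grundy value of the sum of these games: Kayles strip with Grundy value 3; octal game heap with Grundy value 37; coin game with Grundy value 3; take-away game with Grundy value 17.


By the Sprague-Grundy theorem, the Grundy value of a sum of games is the XOR of individual Grundy values.
Kayles strip: Grundy value = 3. Running XOR: 0 XOR 3 = 3
octal game heap: Grundy value = 37. Running XOR: 3 XOR 37 = 38
coin game: Grundy value = 3. Running XOR: 38 XOR 3 = 37
take-away game: Grundy value = 17. Running XOR: 37 XOR 17 = 52
The combined Grundy value is 52.

52


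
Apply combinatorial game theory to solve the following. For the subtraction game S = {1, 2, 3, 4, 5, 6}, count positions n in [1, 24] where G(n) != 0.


Subtraction set S = {1, 2, 3, 4, 5, 6}, so G(n) = n mod 7.
G(n) = 0 when n is a multiple of 7.
Multiples of 7 in [1, 24]: 3
N-positions (nonzero Grundy) = 24 - 3 = 21

21


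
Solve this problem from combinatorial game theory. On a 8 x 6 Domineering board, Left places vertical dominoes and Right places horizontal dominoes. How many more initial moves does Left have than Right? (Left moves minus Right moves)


Board is 8 x 6 (rows x cols).
Left (vertical) placements: (rows-1) * cols = 7 * 6 = 42
Right (horizontal) placements: rows * (cols-1) = 8 * 5 = 40
Advantage = Left - Right = 42 - 40 = 2

2


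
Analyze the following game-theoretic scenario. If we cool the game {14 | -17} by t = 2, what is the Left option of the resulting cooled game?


Original game: {14 | -17} (a switch {a | b} with a > b).
Cooling by t (for t below the temperature (a - b)/2 = 31/2) taxes each move by t: {a | b} cooled by t is {a - t | b + t}.
Cooling amount: t = 2
Cooled Left option: 14 - 2 = 12
Cooled Right option: -17 + 2 = -15
Cooled game: {12 | -15}
Left option = 12

12
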